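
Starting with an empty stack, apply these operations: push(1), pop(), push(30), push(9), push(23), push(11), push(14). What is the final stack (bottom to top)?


push(1) -> [1]
pop() returns 1 -> []
push(30) -> [30]
push(9) -> [30, 9]
push(23) -> [30, 9, 23]
push(11) -> [30, 9, 23, 11]
push(14) -> [30, 9, 23, 11, 14]
Final stack (bottom to top): [30, 9, 23, 11, 14]


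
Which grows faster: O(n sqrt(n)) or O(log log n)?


double-logarithmic grows slower than n^1.5
O(log log n) is asymptotically smaller; O(n sqrt(n)) grows faster


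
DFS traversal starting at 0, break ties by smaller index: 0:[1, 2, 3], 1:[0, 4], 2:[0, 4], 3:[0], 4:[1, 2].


DFS stack-based: start with [0]
Visit order: [0, 1, 4, 2, 3]


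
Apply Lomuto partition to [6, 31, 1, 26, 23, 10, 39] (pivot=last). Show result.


Elements <= 39 go left of pivot.
Result: [6, 31, 1, 26, 23, 10, 39], pivot at index 6


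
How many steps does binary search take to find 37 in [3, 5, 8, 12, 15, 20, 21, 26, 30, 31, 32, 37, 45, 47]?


Search for 37:
[0,13] mid=6 arr[6]=21
[7,13] mid=10 arr[10]=32
[11,13] mid=12 arr[12]=45
[11,11] mid=11 arr[11]=37
Total: 4 comparisons


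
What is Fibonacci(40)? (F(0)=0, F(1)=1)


F(n)=F(n-1)+F(n-2)
...F(38)=39088169, F(39)=63245986, F(40)=102334155


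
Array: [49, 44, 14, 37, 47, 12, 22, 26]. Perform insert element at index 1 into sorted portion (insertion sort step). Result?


After one pass: [44, 49, 14, 37, 47, 12, 22, 26]


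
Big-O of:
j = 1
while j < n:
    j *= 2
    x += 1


Per nesting level: O(log n) = O(log n)
Complexity: O(log n)


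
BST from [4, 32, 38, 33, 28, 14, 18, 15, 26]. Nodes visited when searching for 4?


BST root = 4
Search for 4: compare at each node
Path: [4]


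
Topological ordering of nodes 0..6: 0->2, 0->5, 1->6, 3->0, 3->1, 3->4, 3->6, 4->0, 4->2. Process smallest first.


Kahn's algorithm, process smallest node first
Order: [3, 1, 4, 0, 2, 5, 6]


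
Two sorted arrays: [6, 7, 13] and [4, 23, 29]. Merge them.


Compare heads, take smaller each step.
Merged: [4, 6, 7, 13, 23, 29]


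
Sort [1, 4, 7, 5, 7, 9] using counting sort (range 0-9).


Count array: [0, 1, 0, 0, 1, 1, 0, 2, 0, 1]
Reconstruct: [1, 4, 5, 7, 7, 9]


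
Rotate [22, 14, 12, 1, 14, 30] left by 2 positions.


Left rotate by 2: [12, 1, 14, 30, 22, 14]


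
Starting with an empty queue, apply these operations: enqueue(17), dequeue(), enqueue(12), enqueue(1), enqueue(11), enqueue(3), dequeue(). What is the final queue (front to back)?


enqueue(17) -> [17]
dequeue() returns 17 -> []
enqueue(12) -> [12]
enqueue(1) -> [12, 1]
enqueue(11) -> [12, 1, 11]
enqueue(3) -> [12, 1, 11, 3]
dequeue() returns 12 -> [1, 11, 3]
Final queue (front to back): [1, 11, 3]


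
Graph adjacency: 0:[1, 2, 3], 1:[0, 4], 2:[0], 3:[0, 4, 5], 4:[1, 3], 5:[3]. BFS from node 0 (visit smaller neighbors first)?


BFS queue: start with [0]
Visit order: [0, 1, 2, 3, 4, 5]


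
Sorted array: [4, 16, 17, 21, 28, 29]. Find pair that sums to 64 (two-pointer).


Two pointers: lo=0, hi=5
No pair sums to 64


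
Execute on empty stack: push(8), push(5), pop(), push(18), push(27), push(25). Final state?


push(8) -> [8]
push(5) -> [8, 5]
pop() returns 5 -> [8]
push(18) -> [8, 18]
push(27) -> [8, 18, 27]
push(25) -> [8, 18, 27, 25]
Final stack (bottom to top): [8, 18, 27, 25]


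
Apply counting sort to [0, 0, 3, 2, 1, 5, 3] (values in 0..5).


Count array: [2, 1, 1, 2, 0, 1]
Reconstruct: [0, 0, 1, 2, 3, 3, 5]


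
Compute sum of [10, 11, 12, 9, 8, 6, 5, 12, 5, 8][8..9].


Prefix sums: [0, 10, 21, 33, 42, 50, 56, 61, 73, 78, 86]
Sum[8..9] = prefix[10] - prefix[8] = 86 - 73 = 13


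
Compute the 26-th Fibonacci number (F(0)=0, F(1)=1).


F(n)=F(n-1)+F(n-2)
...F(24)=46368, F(25)=75025, F(26)=121393


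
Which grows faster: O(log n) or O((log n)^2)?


logarithmic grows slower than polylogarithmic
O(log n) is asymptotically smaller; O((log n)^2) grows faster


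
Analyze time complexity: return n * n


Analysis: constant-time operation, no loop
Complexity: O(1)


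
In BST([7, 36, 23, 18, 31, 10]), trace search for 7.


BST root = 7
Search for 7: compare at each node
Path: [7]


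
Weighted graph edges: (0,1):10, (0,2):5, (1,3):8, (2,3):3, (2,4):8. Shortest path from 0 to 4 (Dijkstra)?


Dijkstra from 0:
Distances: {0: 0, 1: 10, 2: 5, 3: 8, 4: 13}
Shortest distance to 4 = 13, path = [0, 2, 4]


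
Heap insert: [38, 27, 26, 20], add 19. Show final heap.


Append 19: [38, 27, 26, 20, 19]
Bubble up: no swaps needed
Result: [38, 27, 26, 20, 19]


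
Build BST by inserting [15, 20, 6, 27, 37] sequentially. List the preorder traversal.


Root = 15; build tree by BST insertion.
Preorder traversal: [15, 6, 20, 27, 37]


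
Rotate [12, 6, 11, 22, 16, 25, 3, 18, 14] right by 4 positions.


Right rotate by 4: [25, 3, 18, 14, 12, 6, 11, 22, 16]


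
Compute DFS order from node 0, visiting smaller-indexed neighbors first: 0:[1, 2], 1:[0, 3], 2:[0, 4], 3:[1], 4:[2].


DFS stack-based: start with [0]
Visit order: [0, 1, 3, 2, 4]


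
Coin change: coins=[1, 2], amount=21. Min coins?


dp[0]=0; dp[i]=1+min(dp[i-c] for c in coins)
...dp[16]=8, dp[17]=9, dp[18]=9, dp[19]=10, dp[20]=10, dp[21]=11
Minimum coins for 21 = 11


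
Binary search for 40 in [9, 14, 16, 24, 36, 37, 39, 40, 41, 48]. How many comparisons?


Search for 40:
[0,9] mid=4 arr[4]=36
[5,9] mid=7 arr[7]=40
Total: 2 comparisons


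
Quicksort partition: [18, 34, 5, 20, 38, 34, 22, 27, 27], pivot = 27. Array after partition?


Elements <= 27 go left of pivot.
Result: [18, 5, 20, 22, 27, 27, 34, 38, 34], pivot at index 5


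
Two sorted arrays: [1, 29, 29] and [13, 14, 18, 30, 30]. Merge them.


Compare heads, take smaller each step.
Merged: [1, 13, 14, 18, 29, 29, 30, 30]


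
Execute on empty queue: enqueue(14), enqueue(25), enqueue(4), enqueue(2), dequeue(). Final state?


enqueue(14) -> [14]
enqueue(25) -> [14, 25]
enqueue(4) -> [14, 25, 4]
enqueue(2) -> [14, 25, 4, 2]
dequeue() returns 14 -> [25, 4, 2]
Final queue (front to back): [25, 4, 2]


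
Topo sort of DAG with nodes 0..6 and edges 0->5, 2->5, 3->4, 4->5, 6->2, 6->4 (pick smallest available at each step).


Kahn's algorithm, process smallest node first
Order: [0, 1, 3, 6, 2, 4, 5]


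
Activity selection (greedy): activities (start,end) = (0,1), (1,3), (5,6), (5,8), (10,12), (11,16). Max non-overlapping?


Greedy: pick earliest-ending, then skip overlaps.
Selected (4 activities): [(0, 1), (1, 3), (5, 6), (10, 12)]


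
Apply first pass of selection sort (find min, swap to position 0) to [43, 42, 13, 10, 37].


After one pass: [10, 42, 13, 43, 37]


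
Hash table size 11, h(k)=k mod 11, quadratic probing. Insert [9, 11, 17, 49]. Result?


Insertions: 9->slot 9; 11->slot 0; 17->slot 6; 49->slot 5
Table: [11, None, None, None, None, 49, 17, None, None, 9, None]


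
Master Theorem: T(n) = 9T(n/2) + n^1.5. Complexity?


a=9, b=2, c=1.5. log_2(9)=3.170 > c=1.5. Case 1: O(n^log_b(a)) = O(n^3.170)
Complexity: O(n^3.170)


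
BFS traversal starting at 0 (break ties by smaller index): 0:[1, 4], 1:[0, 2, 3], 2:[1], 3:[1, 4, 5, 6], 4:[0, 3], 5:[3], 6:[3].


BFS queue: start with [0]
Visit order: [0, 1, 4, 2, 3, 5, 6]


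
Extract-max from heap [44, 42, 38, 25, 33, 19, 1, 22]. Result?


Max = 44
Replace root with last, heapify down
Resulting heap: [42, 33, 38, 25, 22, 19, 1]


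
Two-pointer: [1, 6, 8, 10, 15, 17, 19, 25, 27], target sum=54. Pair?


Two pointers: lo=0, hi=8
No pair sums to 54


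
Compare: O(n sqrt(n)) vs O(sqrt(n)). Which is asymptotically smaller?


sublinear grows slower than n^1.5
O(sqrt(n)) is asymptotically smaller; O(n sqrt(n)) grows faster


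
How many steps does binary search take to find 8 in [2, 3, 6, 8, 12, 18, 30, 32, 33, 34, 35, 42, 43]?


Search for 8:
[0,12] mid=6 arr[6]=30
[0,5] mid=2 arr[2]=6
[3,5] mid=4 arr[4]=12
[3,3] mid=3 arr[3]=8
Total: 4 comparisons


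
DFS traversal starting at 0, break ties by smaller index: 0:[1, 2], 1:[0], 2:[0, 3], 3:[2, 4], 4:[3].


DFS stack-based: start with [0]
Visit order: [0, 1, 2, 3, 4]


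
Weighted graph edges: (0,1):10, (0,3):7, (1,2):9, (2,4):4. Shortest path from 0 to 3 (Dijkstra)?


Dijkstra from 0:
Distances: {0: 0, 1: 10, 2: 19, 3: 7, 4: 23}
Shortest distance to 3 = 7, path = [0, 3]


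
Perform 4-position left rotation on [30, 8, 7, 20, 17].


Left rotate by 4: [17, 30, 8, 7, 20]


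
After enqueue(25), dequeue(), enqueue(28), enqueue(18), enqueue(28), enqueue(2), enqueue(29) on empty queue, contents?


enqueue(25) -> [25]
dequeue() returns 25 -> []
enqueue(28) -> [28]
enqueue(18) -> [28, 18]
enqueue(28) -> [28, 18, 28]
enqueue(2) -> [28, 18, 28, 2]
enqueue(29) -> [28, 18, 28, 2, 29]
Final queue (front to back): [28, 18, 28, 2, 29]


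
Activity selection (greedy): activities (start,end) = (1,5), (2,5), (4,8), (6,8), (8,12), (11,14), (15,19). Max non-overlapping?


Greedy: pick earliest-ending, then skip overlaps.
Selected (4 activities): [(1, 5), (6, 8), (8, 12), (15, 19)]


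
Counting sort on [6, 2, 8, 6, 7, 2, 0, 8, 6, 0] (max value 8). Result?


Count array: [2, 0, 2, 0, 0, 0, 3, 1, 2]
Reconstruct: [0, 0, 2, 2, 6, 6, 6, 7, 8, 8]


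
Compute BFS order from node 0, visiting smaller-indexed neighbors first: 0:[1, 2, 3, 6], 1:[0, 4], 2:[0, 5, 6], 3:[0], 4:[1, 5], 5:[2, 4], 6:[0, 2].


BFS queue: start with [0]
Visit order: [0, 1, 2, 3, 6, 4, 5]


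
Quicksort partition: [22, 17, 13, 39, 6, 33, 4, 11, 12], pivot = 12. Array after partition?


Elements <= 12 go left of pivot.
Result: [6, 4, 11, 12, 22, 33, 17, 13, 39], pivot at index 3


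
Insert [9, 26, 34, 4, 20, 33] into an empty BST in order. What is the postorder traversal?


Root = 9; build tree by BST insertion.
Postorder traversal: [4, 20, 33, 34, 26, 9]


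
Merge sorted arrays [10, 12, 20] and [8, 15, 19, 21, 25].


Compare heads, take smaller each step.
Merged: [8, 10, 12, 15, 19, 20, 21, 25]


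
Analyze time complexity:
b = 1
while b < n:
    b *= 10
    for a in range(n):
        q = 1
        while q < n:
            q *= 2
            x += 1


Per nesting level: O(log n) * O(n) * O(log n) = O(n (log n)^2)
Complexity: O(n (log n)^2)


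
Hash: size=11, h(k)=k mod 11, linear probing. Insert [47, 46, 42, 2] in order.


Insertions: 47->slot 3; 46->slot 2; 42->slot 9; 2->slot 4
Table: [None, None, 46, 47, 2, None, None, None, None, 42, None]


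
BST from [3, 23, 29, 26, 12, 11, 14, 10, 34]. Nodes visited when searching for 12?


BST root = 3
Search for 12: compare at each node
Path: [3, 23, 12]


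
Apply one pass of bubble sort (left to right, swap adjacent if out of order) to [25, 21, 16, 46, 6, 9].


After one pass: [21, 16, 25, 6, 9, 46]


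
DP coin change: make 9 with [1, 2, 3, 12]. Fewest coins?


dp[0]=0; dp[i]=1+min(dp[i-c] for c in coins)
...dp[4]=2, dp[5]=2, dp[6]=2, dp[7]=3, dp[8]=3, dp[9]=3
Minimum coins for 9 = 3


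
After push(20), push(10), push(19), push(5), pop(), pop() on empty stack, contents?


push(20) -> [20]
push(10) -> [20, 10]
push(19) -> [20, 10, 19]
push(5) -> [20, 10, 19, 5]
pop() returns 5 -> [20, 10, 19]
pop() returns 19 -> [20, 10]
Final stack (bottom to top): [20, 10]


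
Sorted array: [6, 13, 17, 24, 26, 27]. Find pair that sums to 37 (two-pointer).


Two pointers: lo=0, hi=5
Found pair: (13, 24) summing to 37


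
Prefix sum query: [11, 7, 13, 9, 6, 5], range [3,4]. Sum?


Prefix sums: [0, 11, 18, 31, 40, 46, 51]
Sum[3..4] = prefix[5] - prefix[3] = 46 - 31 = 15


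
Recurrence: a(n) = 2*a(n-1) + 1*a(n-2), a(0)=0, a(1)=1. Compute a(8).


Build bottom-up:
...a(6)=70, a(7)=169, a(8)=2*169+1*70=408


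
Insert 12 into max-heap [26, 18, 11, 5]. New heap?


Append 12: [26, 18, 11, 5, 12]
Bubble up: no swaps needed
Result: [26, 18, 11, 5, 12]


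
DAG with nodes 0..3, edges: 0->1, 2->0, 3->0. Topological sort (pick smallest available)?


Kahn's algorithm, process smallest node first
Order: [2, 3, 0, 1]


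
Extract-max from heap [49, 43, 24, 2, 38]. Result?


Max = 49
Replace root with last, heapify down
Resulting heap: [43, 38, 24, 2]


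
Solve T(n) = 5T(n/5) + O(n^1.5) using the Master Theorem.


a=5, b=5, c=1.5. log_5(5)=1 < c=1.5. Case 3: O(n^c) = O(n^1.500)
Complexity: O(n^1.500)


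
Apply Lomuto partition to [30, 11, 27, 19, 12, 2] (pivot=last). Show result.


Elements <= 2 go left of pivot.
Result: [2, 11, 27, 19, 12, 30], pivot at index 0


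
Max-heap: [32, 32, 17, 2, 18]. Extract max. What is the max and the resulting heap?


Max = 32
Replace root with last, heapify down
Resulting heap: [32, 18, 17, 2]


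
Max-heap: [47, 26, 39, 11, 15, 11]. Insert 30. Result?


Append 30: [47, 26, 39, 11, 15, 11, 30]
Bubble up: no swaps needed
Result: [47, 26, 39, 11, 15, 11, 30]


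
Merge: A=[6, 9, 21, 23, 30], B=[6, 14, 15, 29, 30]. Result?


Compare heads, take smaller each step.
Merged: [6, 6, 9, 14, 15, 21, 23, 29, 30, 30]


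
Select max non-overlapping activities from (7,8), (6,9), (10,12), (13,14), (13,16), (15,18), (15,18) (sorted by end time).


Greedy: pick earliest-ending, then skip overlaps.
Selected (4 activities): [(7, 8), (10, 12), (13, 14), (15, 18)]


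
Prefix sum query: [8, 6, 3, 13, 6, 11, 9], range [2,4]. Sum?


Prefix sums: [0, 8, 14, 17, 30, 36, 47, 56]
Sum[2..4] = prefix[5] - prefix[2] = 36 - 14 = 22


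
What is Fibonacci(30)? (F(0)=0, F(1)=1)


F(n)=F(n-1)+F(n-2)
...F(28)=317811, F(29)=514229, F(30)=832040


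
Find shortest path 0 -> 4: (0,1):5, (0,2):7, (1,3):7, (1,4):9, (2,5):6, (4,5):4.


Dijkstra from 0:
Distances: {0: 0, 1: 5, 2: 7, 3: 12, 4: 14, 5: 13}
Shortest distance to 4 = 14, path = [0, 1, 4]


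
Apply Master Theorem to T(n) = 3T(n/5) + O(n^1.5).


a=3, b=5, c=1.5. log_5(3)=0.683 < c=1.5. Case 3: O(n^c) = O(n^1.500)
Complexity: O(n^1.500)


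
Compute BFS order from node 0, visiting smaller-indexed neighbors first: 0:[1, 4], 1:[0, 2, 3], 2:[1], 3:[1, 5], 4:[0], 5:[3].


BFS queue: start with [0]
Visit order: [0, 1, 4, 2, 3, 5]


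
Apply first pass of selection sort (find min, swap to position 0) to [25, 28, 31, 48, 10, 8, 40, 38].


After one pass: [8, 28, 31, 48, 10, 25, 40, 38]


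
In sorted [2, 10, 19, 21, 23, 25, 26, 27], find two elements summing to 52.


Two pointers: lo=0, hi=7
Found pair: (25, 27) summing to 52


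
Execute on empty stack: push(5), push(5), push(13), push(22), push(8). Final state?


push(5) -> [5]
push(5) -> [5, 5]
push(13) -> [5, 5, 13]
push(22) -> [5, 5, 13, 22]
push(8) -> [5, 5, 13, 22, 8]
Final stack (bottom to top): [5, 5, 13, 22, 8]


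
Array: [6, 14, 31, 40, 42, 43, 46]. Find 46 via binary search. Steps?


Search for 46:
[0,6] mid=3 arr[3]=40
[4,6] mid=5 arr[5]=43
[6,6] mid=6 arr[6]=46
Total: 3 comparisons


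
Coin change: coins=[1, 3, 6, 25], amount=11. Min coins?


dp[0]=0; dp[i]=1+min(dp[i-c] for c in coins)
...dp[6]=1, dp[7]=2, dp[8]=3, dp[9]=2, dp[10]=3, dp[11]=4
Minimum coins for 11 = 4


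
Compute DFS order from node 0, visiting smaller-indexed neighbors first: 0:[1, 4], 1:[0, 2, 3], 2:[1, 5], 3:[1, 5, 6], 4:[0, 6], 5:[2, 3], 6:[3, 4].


DFS stack-based: start with [0]
Visit order: [0, 1, 2, 5, 3, 6, 4]


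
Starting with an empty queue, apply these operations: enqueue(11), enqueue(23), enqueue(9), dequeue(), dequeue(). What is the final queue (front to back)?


enqueue(11) -> [11]
enqueue(23) -> [11, 23]
enqueue(9) -> [11, 23, 9]
dequeue() returns 11 -> [23, 9]
dequeue() returns 23 -> [9]
Final queue (front to back): [9]


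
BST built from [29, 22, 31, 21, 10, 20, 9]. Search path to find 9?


BST root = 29
Search for 9: compare at each node
Path: [29, 22, 21, 10, 9]


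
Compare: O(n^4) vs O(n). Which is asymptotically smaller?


linear grows slower than quartic
O(n) is asymptotically smaller; O(n^4) grows faster


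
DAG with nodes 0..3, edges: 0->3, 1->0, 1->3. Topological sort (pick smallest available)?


Kahn's algorithm, process smallest node first
Order: [1, 0, 2, 3]


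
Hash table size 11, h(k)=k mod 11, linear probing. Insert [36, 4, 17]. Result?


Insertions: 36->slot 3; 4->slot 4; 17->slot 6
Table: [None, None, None, 36, 4, None, 17, None, None, None, None]


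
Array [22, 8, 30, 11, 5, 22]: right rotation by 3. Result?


Right rotate by 3: [11, 5, 22, 22, 8, 30]


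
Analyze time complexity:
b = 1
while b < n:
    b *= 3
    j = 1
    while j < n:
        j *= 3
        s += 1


Per nesting level: O(log n) * O(log n) = O((log n)^2)
Complexity: O((log n)^2)


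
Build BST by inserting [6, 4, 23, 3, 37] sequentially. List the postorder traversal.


Root = 6; build tree by BST insertion.
Postorder traversal: [3, 4, 37, 23, 6]


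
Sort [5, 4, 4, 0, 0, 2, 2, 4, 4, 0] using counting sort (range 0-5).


Count array: [3, 0, 2, 0, 4, 1]
Reconstruct: [0, 0, 0, 2, 2, 4, 4, 4, 4, 5]


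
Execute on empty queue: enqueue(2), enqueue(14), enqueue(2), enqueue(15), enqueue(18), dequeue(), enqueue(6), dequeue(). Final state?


enqueue(2) -> [2]
enqueue(14) -> [2, 14]
enqueue(2) -> [2, 14, 2]
enqueue(15) -> [2, 14, 2, 15]
enqueue(18) -> [2, 14, 2, 15, 18]
dequeue() returns 2 -> [14, 2, 15, 18]
enqueue(6) -> [14, 2, 15, 18, 6]
dequeue() returns 14 -> [2, 15, 18, 6]
Final queue (front to back): [2, 15, 18, 6]


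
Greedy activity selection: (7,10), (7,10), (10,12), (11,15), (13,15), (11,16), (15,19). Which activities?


Greedy: pick earliest-ending, then skip overlaps.
Selected (4 activities): [(7, 10), (10, 12), (13, 15), (15, 19)]


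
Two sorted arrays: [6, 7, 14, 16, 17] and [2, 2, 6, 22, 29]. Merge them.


Compare heads, take smaller each step.
Merged: [2, 2, 6, 6, 7, 14, 16, 17, 22, 29]


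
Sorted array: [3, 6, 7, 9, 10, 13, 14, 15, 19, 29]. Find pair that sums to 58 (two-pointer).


Two pointers: lo=0, hi=9
No pair sums to 58


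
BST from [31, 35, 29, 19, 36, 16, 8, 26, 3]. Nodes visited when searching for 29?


BST root = 31
Search for 29: compare at each node
Path: [31, 29]


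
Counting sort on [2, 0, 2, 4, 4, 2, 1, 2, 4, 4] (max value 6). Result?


Count array: [1, 1, 4, 0, 4, 0, 0]
Reconstruct: [0, 1, 2, 2, 2, 2, 4, 4, 4, 4]


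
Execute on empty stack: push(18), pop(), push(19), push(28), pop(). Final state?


push(18) -> [18]
pop() returns 18 -> []
push(19) -> [19]
push(28) -> [19, 28]
pop() returns 28 -> [19]
Final stack (bottom to top): [19]


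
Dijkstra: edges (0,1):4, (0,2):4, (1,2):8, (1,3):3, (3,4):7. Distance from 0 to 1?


Dijkstra from 0:
Distances: {0: 0, 1: 4, 2: 4, 3: 7, 4: 14}
Shortest distance to 1 = 4, path = [0, 1]


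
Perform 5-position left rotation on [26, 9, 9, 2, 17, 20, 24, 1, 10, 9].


Left rotate by 5: [20, 24, 1, 10, 9, 26, 9, 9, 2, 17]


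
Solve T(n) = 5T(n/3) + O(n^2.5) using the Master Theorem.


a=5, b=3, c=2.5. log_3(5)=1.465 < c=2.5. Case 3: O(n^c) = O(n^2.500)
Complexity: O(n^2.500)


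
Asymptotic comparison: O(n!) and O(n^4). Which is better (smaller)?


quartic grows slower than factorial
O(n^4) is asymptotically smaller; O(n!) grows faster


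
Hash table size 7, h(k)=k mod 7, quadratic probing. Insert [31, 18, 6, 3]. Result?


Insertions: 31->slot 3; 18->slot 4; 6->slot 6; 3->slot 0
Table: [3, None, None, 31, 18, None, 6]


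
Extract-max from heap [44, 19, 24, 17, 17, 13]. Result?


Max = 44
Replace root with last, heapify down
Resulting heap: [24, 19, 13, 17, 17]


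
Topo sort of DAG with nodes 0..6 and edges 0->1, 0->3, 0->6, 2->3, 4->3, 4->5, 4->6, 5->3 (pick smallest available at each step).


Kahn's algorithm, process smallest node first
Order: [0, 1, 2, 4, 5, 3, 6]


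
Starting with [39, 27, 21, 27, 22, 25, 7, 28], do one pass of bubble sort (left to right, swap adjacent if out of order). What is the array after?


After one pass: [27, 21, 27, 22, 25, 7, 28, 39]


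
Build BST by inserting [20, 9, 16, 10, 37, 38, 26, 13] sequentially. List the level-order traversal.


Root = 20; build tree by BST insertion.
Level-Order traversal: [20, 9, 37, 16, 26, 38, 10, 13]


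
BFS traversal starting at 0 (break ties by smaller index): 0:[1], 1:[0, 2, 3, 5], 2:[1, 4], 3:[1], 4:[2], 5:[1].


BFS queue: start with [0]
Visit order: [0, 1, 2, 3, 5, 4]


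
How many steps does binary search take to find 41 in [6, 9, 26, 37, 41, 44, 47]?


Search for 41:
[0,6] mid=3 arr[3]=37
[4,6] mid=5 arr[5]=44
[4,4] mid=4 arr[4]=41
Total: 3 comparisons


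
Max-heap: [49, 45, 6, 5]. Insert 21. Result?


Append 21: [49, 45, 6, 5, 21]
Bubble up: no swaps needed
Result: [49, 45, 6, 5, 21]


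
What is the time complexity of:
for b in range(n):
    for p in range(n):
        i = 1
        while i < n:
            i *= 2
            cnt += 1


Per nesting level: O(n) * O(n) * O(log n) = O(n^2 log n)
Complexity: O(n^2 log n)


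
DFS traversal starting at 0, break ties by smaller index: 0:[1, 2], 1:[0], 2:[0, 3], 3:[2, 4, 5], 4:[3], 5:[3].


DFS stack-based: start with [0]
Visit order: [0, 1, 2, 3, 4, 5]


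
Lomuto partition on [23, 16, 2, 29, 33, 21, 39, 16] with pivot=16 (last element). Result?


Elements <= 16 go left of pivot.
Result: [16, 2, 16, 29, 33, 21, 39, 23], pivot at index 2


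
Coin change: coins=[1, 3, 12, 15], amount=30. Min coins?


dp[0]=0; dp[i]=1+min(dp[i-c] for c in coins)
...dp[25]=3, dp[26]=4, dp[27]=2, dp[28]=3, dp[29]=4, dp[30]=2
Minimum coins for 30 = 2


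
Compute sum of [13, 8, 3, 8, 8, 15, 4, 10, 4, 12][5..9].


Prefix sums: [0, 13, 21, 24, 32, 40, 55, 59, 69, 73, 85]
Sum[5..9] = prefix[10] - prefix[5] = 85 - 40 = 45


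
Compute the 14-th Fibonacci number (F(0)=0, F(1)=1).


F(n)=F(n-1)+F(n-2)
...F(12)=144, F(13)=233, F(14)=377


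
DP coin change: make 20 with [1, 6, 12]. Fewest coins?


dp[0]=0; dp[i]=1+min(dp[i-c] for c in coins)
...dp[15]=4, dp[16]=5, dp[17]=6, dp[18]=2, dp[19]=3, dp[20]=4
Minimum coins for 20 = 4


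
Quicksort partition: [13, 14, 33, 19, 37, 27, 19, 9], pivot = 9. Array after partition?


Elements <= 9 go left of pivot.
Result: [9, 14, 33, 19, 37, 27, 19, 13], pivot at index 0


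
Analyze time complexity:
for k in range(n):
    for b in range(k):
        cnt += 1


Per nesting level: O(n) * O(n) [triangular over k] = O(n^2)
Complexity: O(n^2)


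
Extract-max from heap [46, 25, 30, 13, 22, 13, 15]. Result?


Max = 46
Replace root with last, heapify down
Resulting heap: [30, 25, 15, 13, 22, 13]


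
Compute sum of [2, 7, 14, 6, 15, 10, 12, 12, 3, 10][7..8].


Prefix sums: [0, 2, 9, 23, 29, 44, 54, 66, 78, 81, 91]
Sum[7..8] = prefix[9] - prefix[7] = 81 - 66 = 15


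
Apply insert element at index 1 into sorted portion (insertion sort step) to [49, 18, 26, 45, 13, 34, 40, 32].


After one pass: [18, 49, 26, 45, 13, 34, 40, 32]


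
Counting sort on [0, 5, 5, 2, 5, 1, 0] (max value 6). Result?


Count array: [2, 1, 1, 0, 0, 3, 0]
Reconstruct: [0, 0, 1, 2, 5, 5, 5]


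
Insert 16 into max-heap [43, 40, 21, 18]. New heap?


Append 16: [43, 40, 21, 18, 16]
Bubble up: no swaps needed
Result: [43, 40, 21, 18, 16]


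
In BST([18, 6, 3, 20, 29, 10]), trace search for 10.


BST root = 18
Search for 10: compare at each node
Path: [18, 6, 10]


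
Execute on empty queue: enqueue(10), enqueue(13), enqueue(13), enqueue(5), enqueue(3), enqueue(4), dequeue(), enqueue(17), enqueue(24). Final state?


enqueue(10) -> [10]
enqueue(13) -> [10, 13]
enqueue(13) -> [10, 13, 13]
enqueue(5) -> [10, 13, 13, 5]
enqueue(3) -> [10, 13, 13, 5, 3]
enqueue(4) -> [10, 13, 13, 5, 3, 4]
dequeue() returns 10 -> [13, 13, 5, 3, 4]
enqueue(17) -> [13, 13, 5, 3, 4, 17]
enqueue(24) -> [13, 13, 5, 3, 4, 17, 24]
Final queue (front to back): [13, 13, 5, 3, 4, 17, 24]


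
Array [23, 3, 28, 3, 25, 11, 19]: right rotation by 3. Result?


Right rotate by 3: [25, 11, 19, 23, 3, 28, 3]


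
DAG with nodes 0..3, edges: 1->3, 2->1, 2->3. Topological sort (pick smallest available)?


Kahn's algorithm, process smallest node first
Order: [0, 2, 1, 3]


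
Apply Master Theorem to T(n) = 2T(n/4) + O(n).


a=2, b=4, c=1. log_4(2)=0.5 < c=1. Case 3: O(n^c) = O(n)
Complexity: O(n)


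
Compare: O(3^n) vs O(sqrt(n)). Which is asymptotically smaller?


sublinear grows slower than exponential (base 3)
O(sqrt(n)) is asymptotically smaller; O(3^n) grows faster


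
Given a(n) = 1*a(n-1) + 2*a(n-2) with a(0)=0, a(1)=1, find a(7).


Build bottom-up:
...a(5)=11, a(6)=21, a(7)=1*21+2*11=43


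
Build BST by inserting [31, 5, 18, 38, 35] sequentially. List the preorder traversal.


Root = 31; build tree by BST insertion.
Preorder traversal: [31, 5, 18, 38, 35]


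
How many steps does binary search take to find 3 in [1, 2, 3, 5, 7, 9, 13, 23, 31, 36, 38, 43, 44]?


Search for 3:
[0,12] mid=6 arr[6]=13
[0,5] mid=2 arr[2]=3
Total: 2 comparisons


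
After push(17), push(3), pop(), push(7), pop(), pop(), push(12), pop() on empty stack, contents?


push(17) -> [17]
push(3) -> [17, 3]
pop() returns 3 -> [17]
push(7) -> [17, 7]
pop() returns 7 -> [17]
pop() returns 17 -> []
push(12) -> [12]
pop() returns 12 -> []
Final stack (bottom to top): []


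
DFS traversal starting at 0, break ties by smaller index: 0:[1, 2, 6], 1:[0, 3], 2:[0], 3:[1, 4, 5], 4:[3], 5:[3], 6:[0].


DFS stack-based: start with [0]
Visit order: [0, 1, 3, 4, 5, 2, 6]


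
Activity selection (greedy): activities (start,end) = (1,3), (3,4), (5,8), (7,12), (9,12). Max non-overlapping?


Greedy: pick earliest-ending, then skip overlaps.
Selected (4 activities): [(1, 3), (3, 4), (5, 8), (9, 12)]


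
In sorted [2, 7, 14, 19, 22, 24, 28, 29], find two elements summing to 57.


Two pointers: lo=0, hi=7
Found pair: (28, 29) summing to 57


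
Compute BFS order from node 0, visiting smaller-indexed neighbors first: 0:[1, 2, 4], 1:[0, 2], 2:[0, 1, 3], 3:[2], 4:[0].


BFS queue: start with [0]
Visit order: [0, 1, 2, 4, 3]


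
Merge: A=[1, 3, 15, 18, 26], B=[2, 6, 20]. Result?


Compare heads, take smaller each step.
Merged: [1, 2, 3, 6, 15, 18, 20, 26]


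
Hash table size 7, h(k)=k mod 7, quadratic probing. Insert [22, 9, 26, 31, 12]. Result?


Insertions: 22->slot 1; 9->slot 2; 26->slot 5; 31->slot 3; 12->slot 6
Table: [None, 22, 9, 31, None, 26, 12]


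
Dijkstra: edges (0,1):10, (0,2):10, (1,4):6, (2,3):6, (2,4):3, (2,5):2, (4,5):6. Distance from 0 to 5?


Dijkstra from 0:
Distances: {0: 0, 1: 10, 2: 10, 3: 16, 4: 13, 5: 12}
Shortest distance to 5 = 12, path = [0, 2, 5]


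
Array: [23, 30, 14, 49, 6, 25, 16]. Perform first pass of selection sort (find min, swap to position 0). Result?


After one pass: [6, 30, 14, 49, 23, 25, 16]


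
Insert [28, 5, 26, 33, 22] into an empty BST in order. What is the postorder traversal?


Root = 28; build tree by BST insertion.
Postorder traversal: [22, 26, 5, 33, 28]


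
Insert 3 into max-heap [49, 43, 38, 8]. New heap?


Append 3: [49, 43, 38, 8, 3]
Bubble up: no swaps needed
Result: [49, 43, 38, 8, 3]


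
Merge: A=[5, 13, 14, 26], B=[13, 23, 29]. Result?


Compare heads, take smaller each step.
Merged: [5, 13, 13, 14, 23, 26, 29]


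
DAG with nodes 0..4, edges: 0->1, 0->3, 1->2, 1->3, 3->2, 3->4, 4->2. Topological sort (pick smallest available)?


Kahn's algorithm, process smallest node first
Order: [0, 1, 3, 4, 2]


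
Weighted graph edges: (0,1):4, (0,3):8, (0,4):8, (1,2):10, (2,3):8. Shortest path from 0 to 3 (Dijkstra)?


Dijkstra from 0:
Distances: {0: 0, 1: 4, 2: 14, 3: 8, 4: 8}
Shortest distance to 3 = 8, path = [0, 3]


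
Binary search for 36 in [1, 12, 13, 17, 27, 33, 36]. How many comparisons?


Search for 36:
[0,6] mid=3 arr[3]=17
[4,6] mid=5 arr[5]=33
[6,6] mid=6 arr[6]=36
Total: 3 comparisons


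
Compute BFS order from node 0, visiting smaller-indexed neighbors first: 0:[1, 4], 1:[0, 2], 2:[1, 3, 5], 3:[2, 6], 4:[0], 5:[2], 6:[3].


BFS queue: start with [0]
Visit order: [0, 1, 4, 2, 3, 5, 6]


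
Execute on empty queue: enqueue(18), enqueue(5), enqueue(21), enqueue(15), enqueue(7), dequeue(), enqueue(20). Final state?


enqueue(18) -> [18]
enqueue(5) -> [18, 5]
enqueue(21) -> [18, 5, 21]
enqueue(15) -> [18, 5, 21, 15]
enqueue(7) -> [18, 5, 21, 15, 7]
dequeue() returns 18 -> [5, 21, 15, 7]
enqueue(20) -> [5, 21, 15, 7, 20]
Final queue (front to back): [5, 21, 15, 7, 20]


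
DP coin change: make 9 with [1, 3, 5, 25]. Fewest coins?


dp[0]=0; dp[i]=1+min(dp[i-c] for c in coins)
...dp[4]=2, dp[5]=1, dp[6]=2, dp[7]=3, dp[8]=2, dp[9]=3
Minimum coins for 9 = 3


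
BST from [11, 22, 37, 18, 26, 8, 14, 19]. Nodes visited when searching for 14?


BST root = 11
Search for 14: compare at each node
Path: [11, 22, 18, 14]


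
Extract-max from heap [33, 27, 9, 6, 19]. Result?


Max = 33
Replace root with last, heapify down
Resulting heap: [27, 19, 9, 6]


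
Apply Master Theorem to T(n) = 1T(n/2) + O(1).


a=1, b=2, c=0. log_2(1)=0 = c=0. Case 2: O(n^c log n) = O(log n)
Complexity: O(log n)


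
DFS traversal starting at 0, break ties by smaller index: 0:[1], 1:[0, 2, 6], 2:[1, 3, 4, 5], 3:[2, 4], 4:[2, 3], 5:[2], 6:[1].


DFS stack-based: start with [0]
Visit order: [0, 1, 2, 3, 4, 5, 6]


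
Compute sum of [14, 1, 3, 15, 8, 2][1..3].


Prefix sums: [0, 14, 15, 18, 33, 41, 43]
Sum[1..3] = prefix[4] - prefix[1] = 33 - 14 = 19


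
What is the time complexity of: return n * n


Analysis: constant-time operation, no loop
Complexity: O(1)


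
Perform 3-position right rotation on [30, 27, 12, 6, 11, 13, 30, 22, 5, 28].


Right rotate by 3: [22, 5, 28, 30, 27, 12, 6, 11, 13, 30]


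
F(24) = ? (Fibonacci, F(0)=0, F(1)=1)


F(n)=F(n-1)+F(n-2)
...F(22)=17711, F(23)=28657, F(24)=46368


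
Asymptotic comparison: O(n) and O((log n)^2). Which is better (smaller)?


polylogarithmic grows slower than linear
O((log n)^2) is asymptotically smaller; O(n) grows faster


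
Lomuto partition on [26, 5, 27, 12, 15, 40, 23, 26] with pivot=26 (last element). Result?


Elements <= 26 go left of pivot.
Result: [26, 5, 12, 15, 23, 26, 27, 40], pivot at index 5


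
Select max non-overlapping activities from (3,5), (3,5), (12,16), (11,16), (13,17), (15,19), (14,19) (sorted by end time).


Greedy: pick earliest-ending, then skip overlaps.
Selected (2 activities): [(3, 5), (12, 16)]


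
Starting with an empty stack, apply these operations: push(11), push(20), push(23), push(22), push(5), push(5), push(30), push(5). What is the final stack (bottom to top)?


push(11) -> [11]
push(20) -> [11, 20]
push(23) -> [11, 20, 23]
push(22) -> [11, 20, 23, 22]
push(5) -> [11, 20, 23, 22, 5]
push(5) -> [11, 20, 23, 22, 5, 5]
push(30) -> [11, 20, 23, 22, 5, 5, 30]
push(5) -> [11, 20, 23, 22, 5, 5, 30, 5]
Final stack (bottom to top): [11, 20, 23, 22, 5, 5, 30, 5]


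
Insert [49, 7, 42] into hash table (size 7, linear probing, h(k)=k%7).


Insertions: 49->slot 0; 7->slot 1; 42->slot 2
Table: [49, 7, 42, None, None, None, None]


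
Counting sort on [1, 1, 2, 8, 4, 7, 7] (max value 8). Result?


Count array: [0, 2, 1, 0, 1, 0, 0, 2, 1]
Reconstruct: [1, 1, 2, 4, 7, 7, 8]


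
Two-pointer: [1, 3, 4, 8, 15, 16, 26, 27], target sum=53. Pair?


Two pointers: lo=0, hi=7
Found pair: (26, 27) summing to 53


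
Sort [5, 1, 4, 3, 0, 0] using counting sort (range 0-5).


Count array: [2, 1, 0, 1, 1, 1]
Reconstruct: [0, 0, 1, 3, 4, 5]


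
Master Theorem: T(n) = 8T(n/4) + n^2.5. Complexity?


a=8, b=4, c=2.5. log_4(8)=1.5 < c=2.5. Case 3: O(n^c) = O(n^2.500)
Complexity: O(n^2.500)


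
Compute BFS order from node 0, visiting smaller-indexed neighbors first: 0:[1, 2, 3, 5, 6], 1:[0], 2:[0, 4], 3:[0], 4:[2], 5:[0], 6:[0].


BFS queue: start with [0]
Visit order: [0, 1, 2, 3, 5, 6, 4]


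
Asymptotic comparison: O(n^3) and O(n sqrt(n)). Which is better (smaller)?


n^1.5 grows slower than cubic
O(n sqrt(n)) is asymptotically smaller; O(n^3) grows faster


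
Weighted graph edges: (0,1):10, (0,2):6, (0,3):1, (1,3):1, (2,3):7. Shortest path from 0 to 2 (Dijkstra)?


Dijkstra from 0:
Distances: {0: 0, 1: 2, 2: 6, 3: 1}
Shortest distance to 2 = 6, path = [0, 2]


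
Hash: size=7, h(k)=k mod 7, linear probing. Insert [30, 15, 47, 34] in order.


Insertions: 30->slot 2; 15->slot 1; 47->slot 5; 34->slot 6
Table: [None, 15, 30, None, None, 47, 34]


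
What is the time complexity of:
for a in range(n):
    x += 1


Per nesting level: O(n) = O(n)
Complexity: O(n)


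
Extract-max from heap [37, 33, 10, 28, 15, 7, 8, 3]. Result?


Max = 37
Replace root with last, heapify down
Resulting heap: [33, 28, 10, 3, 15, 7, 8]


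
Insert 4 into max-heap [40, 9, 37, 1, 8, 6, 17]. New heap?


Append 4: [40, 9, 37, 1, 8, 6, 17, 4]
Bubble up: swap idx 7(4) with idx 3(1)
Result: [40, 9, 37, 4, 8, 6, 17, 1]


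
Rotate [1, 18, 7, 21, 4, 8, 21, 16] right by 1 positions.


Right rotate by 1: [16, 1, 18, 7, 21, 4, 8, 21]


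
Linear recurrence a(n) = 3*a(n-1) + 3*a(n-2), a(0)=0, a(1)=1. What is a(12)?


Build bottom-up:
...a(10)=133893, a(11)=507627, a(12)=3*507627+3*133893=1924560


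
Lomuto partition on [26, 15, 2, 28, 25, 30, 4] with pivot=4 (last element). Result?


Elements <= 4 go left of pivot.
Result: [2, 4, 26, 28, 25, 30, 15], pivot at index 1


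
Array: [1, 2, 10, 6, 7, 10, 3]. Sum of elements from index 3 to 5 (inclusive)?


Prefix sums: [0, 1, 3, 13, 19, 26, 36, 39]
Sum[3..5] = prefix[6] - prefix[3] = 36 - 13 = 23


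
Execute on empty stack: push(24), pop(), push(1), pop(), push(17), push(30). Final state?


push(24) -> [24]
pop() returns 24 -> []
push(1) -> [1]
pop() returns 1 -> []
push(17) -> [17]
push(30) -> [17, 30]
Final stack (bottom to top): [17, 30]


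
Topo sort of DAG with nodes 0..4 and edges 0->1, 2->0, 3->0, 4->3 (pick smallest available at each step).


Kahn's algorithm, process smallest node first
Order: [2, 4, 3, 0, 1]


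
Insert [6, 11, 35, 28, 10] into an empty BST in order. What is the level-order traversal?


Root = 6; build tree by BST insertion.
Level-Order traversal: [6, 11, 10, 35, 28]


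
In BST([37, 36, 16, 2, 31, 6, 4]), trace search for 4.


BST root = 37
Search for 4: compare at each node
Path: [37, 36, 16, 2, 6, 4]


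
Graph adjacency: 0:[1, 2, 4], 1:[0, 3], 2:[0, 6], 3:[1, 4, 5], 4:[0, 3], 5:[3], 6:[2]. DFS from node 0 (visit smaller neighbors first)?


DFS stack-based: start with [0]
Visit order: [0, 1, 3, 4, 5, 2, 6]


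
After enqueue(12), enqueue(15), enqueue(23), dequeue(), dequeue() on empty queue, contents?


enqueue(12) -> [12]
enqueue(15) -> [12, 15]
enqueue(23) -> [12, 15, 23]
dequeue() returns 12 -> [15, 23]
dequeue() returns 15 -> [23]
Final queue (front to back): [23]


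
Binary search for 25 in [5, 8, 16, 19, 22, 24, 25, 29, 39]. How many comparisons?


Search for 25:
[0,8] mid=4 arr[4]=22
[5,8] mid=6 arr[6]=25
Total: 2 comparisons


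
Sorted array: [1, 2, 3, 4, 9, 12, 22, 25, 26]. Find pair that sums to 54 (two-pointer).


Two pointers: lo=0, hi=8
No pair sums to 54


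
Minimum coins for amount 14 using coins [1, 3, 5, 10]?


dp[0]=0; dp[i]=1+min(dp[i-c] for c in coins)
...dp[9]=3, dp[10]=1, dp[11]=2, dp[12]=3, dp[13]=2, dp[14]=3
Minimum coins for 14 = 3


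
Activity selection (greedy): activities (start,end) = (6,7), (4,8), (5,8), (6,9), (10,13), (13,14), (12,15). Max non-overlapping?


Greedy: pick earliest-ending, then skip overlaps.
Selected (3 activities): [(6, 7), (10, 13), (13, 14)]


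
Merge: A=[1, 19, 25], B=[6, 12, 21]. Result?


Compare heads, take smaller each step.
Merged: [1, 6, 12, 19, 21, 25]


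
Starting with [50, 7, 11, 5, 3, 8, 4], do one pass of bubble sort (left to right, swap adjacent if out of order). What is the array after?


After one pass: [7, 11, 5, 3, 8, 4, 50]


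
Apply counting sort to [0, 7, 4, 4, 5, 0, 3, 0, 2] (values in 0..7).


Count array: [3, 0, 1, 1, 2, 1, 0, 1]
Reconstruct: [0, 0, 0, 2, 3, 4, 4, 5, 7]


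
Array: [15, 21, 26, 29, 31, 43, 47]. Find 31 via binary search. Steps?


Search for 31:
[0,6] mid=3 arr[3]=29
[4,6] mid=5 arr[5]=43
[4,4] mid=4 arr[4]=31
Total: 3 comparisons


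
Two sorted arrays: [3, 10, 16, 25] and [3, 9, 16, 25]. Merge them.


Compare heads, take smaller each step.
Merged: [3, 3, 9, 10, 16, 16, 25, 25]


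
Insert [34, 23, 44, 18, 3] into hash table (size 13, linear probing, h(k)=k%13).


Insertions: 34->slot 8; 23->slot 10; 44->slot 5; 18->slot 6; 3->slot 3
Table: [None, None, None, 3, None, 44, 18, None, 34, None, 23, None, None]


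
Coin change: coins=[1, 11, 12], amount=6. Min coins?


dp[0]=0; dp[i]=1+min(dp[i-c] for c in coins)
...dp[1]=1, dp[2]=2, dp[3]=3, dp[4]=4, dp[5]=5, dp[6]=6
Minimum coins for 6 = 6


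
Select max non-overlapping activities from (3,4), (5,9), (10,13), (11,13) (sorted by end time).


Greedy: pick earliest-ending, then skip overlaps.
Selected (3 activities): [(3, 4), (5, 9), (10, 13)]


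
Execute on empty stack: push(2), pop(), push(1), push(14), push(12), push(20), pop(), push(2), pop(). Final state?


push(2) -> [2]
pop() returns 2 -> []
push(1) -> [1]
push(14) -> [1, 14]
push(12) -> [1, 14, 12]
push(20) -> [1, 14, 12, 20]
pop() returns 20 -> [1, 14, 12]
push(2) -> [1, 14, 12, 2]
pop() returns 2 -> [1, 14, 12]
Final stack (bottom to top): [1, 14, 12]


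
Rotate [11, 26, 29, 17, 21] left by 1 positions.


Left rotate by 1: [26, 29, 17, 21, 11]


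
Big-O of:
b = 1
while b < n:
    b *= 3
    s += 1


Per nesting level: O(log n) = O(log n)
Complexity: O(log n)


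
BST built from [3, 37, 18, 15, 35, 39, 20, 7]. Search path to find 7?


BST root = 3
Search for 7: compare at each node
Path: [3, 37, 18, 15, 7]


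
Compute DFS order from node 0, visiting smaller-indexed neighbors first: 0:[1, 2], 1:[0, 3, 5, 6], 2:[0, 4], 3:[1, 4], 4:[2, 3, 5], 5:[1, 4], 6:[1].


DFS stack-based: start with [0]
Visit order: [0, 1, 3, 4, 2, 5, 6]


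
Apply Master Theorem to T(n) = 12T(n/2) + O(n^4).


a=12, b=2, c=4. log_2(12)=3.585 < c=4. Case 3: O(n^c) = O(n^4)
Complexity: O(n^4)


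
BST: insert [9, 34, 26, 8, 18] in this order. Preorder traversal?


Root = 9; build tree by BST insertion.
Preorder traversal: [9, 8, 34, 26, 18]


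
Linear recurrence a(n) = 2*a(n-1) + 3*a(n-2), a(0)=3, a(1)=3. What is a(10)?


Build bottom-up:
...a(8)=9843, a(9)=29523, a(10)=2*29523+3*9843=88575


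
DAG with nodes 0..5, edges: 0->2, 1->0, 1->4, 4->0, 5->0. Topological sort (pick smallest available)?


Kahn's algorithm, process smallest node first
Order: [1, 3, 4, 5, 0, 2]


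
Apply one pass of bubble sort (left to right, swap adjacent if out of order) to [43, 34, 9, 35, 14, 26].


After one pass: [34, 9, 35, 14, 26, 43]


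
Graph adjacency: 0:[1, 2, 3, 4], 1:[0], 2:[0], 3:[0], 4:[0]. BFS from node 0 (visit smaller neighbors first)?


BFS queue: start with [0]
Visit order: [0, 1, 2, 3, 4]


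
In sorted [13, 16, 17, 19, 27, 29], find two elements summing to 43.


Two pointers: lo=0, hi=5
Found pair: (16, 27) summing to 43


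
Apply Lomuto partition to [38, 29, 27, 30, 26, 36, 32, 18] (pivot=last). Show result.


Elements <= 18 go left of pivot.
Result: [18, 29, 27, 30, 26, 36, 32, 38], pivot at index 0


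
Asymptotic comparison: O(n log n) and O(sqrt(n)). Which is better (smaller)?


sublinear grows slower than linearithmic
O(sqrt(n)) is asymptotically smaller; O(n log n) grows faster
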